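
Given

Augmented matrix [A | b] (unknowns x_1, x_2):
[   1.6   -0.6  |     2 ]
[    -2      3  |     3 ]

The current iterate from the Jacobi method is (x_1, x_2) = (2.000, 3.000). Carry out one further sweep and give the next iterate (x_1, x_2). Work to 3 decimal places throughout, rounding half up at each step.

One sweep:
  x_1 = (2 - (-0.6)·3.000) / (1.6) = 2.375
  x_2 = (3 - (-2)·2.000) / (3) = 2.333

(2.375, 2.333)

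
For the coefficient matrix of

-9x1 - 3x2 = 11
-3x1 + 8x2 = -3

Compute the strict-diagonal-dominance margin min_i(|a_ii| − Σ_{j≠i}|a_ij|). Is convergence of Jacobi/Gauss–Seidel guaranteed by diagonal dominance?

row 1: |-9| − (3) = 6
row 2: |8| − (3) = 5
minimum over rows = 5 → strictly diagonally dominant (convergence guaranteed)

5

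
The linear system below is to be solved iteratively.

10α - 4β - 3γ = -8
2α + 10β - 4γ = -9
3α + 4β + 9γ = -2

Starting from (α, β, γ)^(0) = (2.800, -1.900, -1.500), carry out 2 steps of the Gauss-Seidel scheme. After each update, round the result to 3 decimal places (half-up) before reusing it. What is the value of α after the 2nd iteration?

-0.958

Iteration 1:
  α = (-8 - (-4)·-1.900 - (-3)·-1.500) / (10) = -2.010
  β = (-9 - (2)·-2.010 - (-4)·-1.500) / (10) = -1.098
  γ = (-2 - (3)·-2.010 - (4)·-1.098) / (9) = 0.936
Iteration 2:
  α = (-8 - (-4)·-1.098 - (-3)·0.936) / (10) = -0.958
  β = (-9 - (2)·-0.958 - (-4)·0.936) / (10) = -0.334
  γ = (-2 - (3)·-0.958 - (4)·-0.334) / (9) = 0.246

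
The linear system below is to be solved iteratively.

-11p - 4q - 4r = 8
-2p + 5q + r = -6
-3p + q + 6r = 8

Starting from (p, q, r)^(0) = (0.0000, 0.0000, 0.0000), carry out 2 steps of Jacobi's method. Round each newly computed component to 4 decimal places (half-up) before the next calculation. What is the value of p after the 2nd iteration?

-0.7757

Iteration 1:
  p = (8 - (-4)·0.0000 - (-4)·0.0000) / (-11) = -0.7273
  q = (-6 - (-2)·0.0000 - (1)·0.0000) / (5) = -1.2000
  r = (8 - (-3)·0.0000 - (1)·0.0000) / (6) = 1.3333
Iteration 2:
  p = (8 - (-4)·-1.2000 - (-4)·1.3333) / (-11) = -0.7757
  q = (-6 - (-2)·-0.7273 - (1)·1.3333) / (5) = -1.7576
  r = (8 - (-3)·-0.7273 - (1)·-1.2000) / (6) = 1.1697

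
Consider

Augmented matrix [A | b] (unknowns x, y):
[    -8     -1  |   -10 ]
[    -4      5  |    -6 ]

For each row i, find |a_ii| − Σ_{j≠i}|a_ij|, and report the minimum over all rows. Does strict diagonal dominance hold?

1

row 1: |-8| − (1) = 7
row 2: |5| − (4) = 1
minimum over rows = 1 → strictly diagonally dominant (convergence guaranteed)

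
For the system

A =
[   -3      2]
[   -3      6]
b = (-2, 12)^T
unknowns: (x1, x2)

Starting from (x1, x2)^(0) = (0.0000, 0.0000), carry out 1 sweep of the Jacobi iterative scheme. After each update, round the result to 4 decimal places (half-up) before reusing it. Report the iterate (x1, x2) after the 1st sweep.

Iteration 1:
  x1 = (-2 - (2)·0.0000) / (-3) = 0.6667
  x2 = (12 - (-3)·0.0000) / (6) = 2.0000

(0.6667, 2.0000)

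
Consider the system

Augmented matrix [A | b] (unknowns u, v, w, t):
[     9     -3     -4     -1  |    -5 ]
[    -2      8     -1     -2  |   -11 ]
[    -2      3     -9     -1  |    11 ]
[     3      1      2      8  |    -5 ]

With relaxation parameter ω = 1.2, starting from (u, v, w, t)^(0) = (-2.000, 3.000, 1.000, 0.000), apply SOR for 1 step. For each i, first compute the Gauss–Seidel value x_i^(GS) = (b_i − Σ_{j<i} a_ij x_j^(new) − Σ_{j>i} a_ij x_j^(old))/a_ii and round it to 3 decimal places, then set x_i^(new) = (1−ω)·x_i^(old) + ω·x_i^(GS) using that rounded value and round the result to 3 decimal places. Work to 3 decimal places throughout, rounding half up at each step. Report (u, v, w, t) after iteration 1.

(1.467, -1.660, -2.722, -0.344)

Iteration 1:
  u: GS value = (-5 - (-3)·3.000 - (-4)·1.000 - (-1)·0.000) / (9) = 0.889;  u ← (1−ω)·-2.000 + ω·0.889 = 1.467
  v: GS value = (-11 - (-2)·1.467 - (-1)·1.000 - (-2)·0.000) / (8) = -0.883;  v ← (1−ω)·3.000 + ω·-0.883 = -1.660
  w: GS value = (11 - (-2)·1.467 - (3)·-1.660 - (-1)·0.000) / (-9) = -2.102;  w ← (1−ω)·1.000 + ω·-2.102 = -2.722
  t: GS value = (-5 - (3)·1.467 - (1)·-1.660 - (2)·-2.722) / (8) = -0.287;  t ← (1−ω)·0.000 + ω·-0.287 = -0.344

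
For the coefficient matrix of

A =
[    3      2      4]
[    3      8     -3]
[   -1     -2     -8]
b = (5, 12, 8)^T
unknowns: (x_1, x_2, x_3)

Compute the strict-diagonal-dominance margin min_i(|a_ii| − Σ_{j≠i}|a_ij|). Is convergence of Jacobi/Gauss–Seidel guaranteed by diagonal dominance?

row 1: |3| − (2+4) = -3
row 2: |8| − (3+3) = 2
row 3: |-8| − (1+2) = 5
minimum over rows = -3 → not strictly diagonally dominant

-3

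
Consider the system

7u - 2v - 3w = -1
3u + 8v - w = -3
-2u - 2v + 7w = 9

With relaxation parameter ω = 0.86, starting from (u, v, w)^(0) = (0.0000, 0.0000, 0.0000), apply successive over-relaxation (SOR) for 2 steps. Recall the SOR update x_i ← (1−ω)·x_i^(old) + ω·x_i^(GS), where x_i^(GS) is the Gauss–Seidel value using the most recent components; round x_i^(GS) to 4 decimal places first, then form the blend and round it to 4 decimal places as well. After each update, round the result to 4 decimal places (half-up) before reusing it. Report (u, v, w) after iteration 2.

Iteration 1:
  u: GS value = (-1 - (-2)·0.0000 - (-3)·0.0000) / (7) = -0.1429;  u ← (1−ω)·0.0000 + ω·-0.1429 = -0.1229
  v: GS value = (-3 - (3)·-0.1229 - (-1)·0.0000) / (8) = -0.3289;  v ← (1−ω)·0.0000 + ω·-0.3289 = -0.2829
  w: GS value = (9 - (-2)·-0.1229 - (-2)·-0.2829) / (7) = 1.1698;  w ← (1−ω)·0.0000 + ω·1.1698 = 1.0060
Iteration 2:
  u: GS value = (-1 - (-2)·-0.2829 - (-3)·1.0060) / (7) = 0.2075;  u ← (1−ω)·-0.1229 + ω·0.2075 = 0.1612
  v: GS value = (-3 - (3)·0.1612 - (-1)·1.0060) / (8) = -0.3097;  v ← (1−ω)·-0.2829 + ω·-0.3097 = -0.3059
  w: GS value = (9 - (-2)·0.1612 - (-2)·-0.3059) / (7) = 1.2444;  w ← (1−ω)·1.0060 + ω·1.2444 = 1.2110

(0.1612, -0.3059, 1.2110)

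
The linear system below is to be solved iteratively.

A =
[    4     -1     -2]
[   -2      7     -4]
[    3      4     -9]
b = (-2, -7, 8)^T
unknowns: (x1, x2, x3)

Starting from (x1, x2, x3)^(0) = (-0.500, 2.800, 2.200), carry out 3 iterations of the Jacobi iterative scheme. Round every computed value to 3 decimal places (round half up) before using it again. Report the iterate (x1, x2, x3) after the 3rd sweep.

Iteration 1:
  x1 = (-2 - (-1)·2.800 - (-2)·2.200) / (4) = 1.300
  x2 = (-7 - (-2)·-0.500 - (-4)·2.200) / (7) = 0.114
  x3 = (8 - (3)·-0.500 - (4)·2.800) / (-9) = 0.189
Iteration 2:
  x1 = (-2 - (-1)·0.114 - (-2)·0.189) / (4) = -0.377
  x2 = (-7 - (-2)·1.300 - (-4)·0.189) / (7) = -0.521
  x3 = (8 - (3)·1.300 - (4)·0.114) / (-9) = -0.405
Iteration 3:
  x1 = (-2 - (-1)·-0.521 - (-2)·-0.405) / (4) = -0.833
  x2 = (-7 - (-2)·-0.377 - (-4)·-0.405) / (7) = -1.339
  x3 = (8 - (3)·-0.377 - (4)·-0.521) / (-9) = -1.246

(-0.833, -1.339, -1.246)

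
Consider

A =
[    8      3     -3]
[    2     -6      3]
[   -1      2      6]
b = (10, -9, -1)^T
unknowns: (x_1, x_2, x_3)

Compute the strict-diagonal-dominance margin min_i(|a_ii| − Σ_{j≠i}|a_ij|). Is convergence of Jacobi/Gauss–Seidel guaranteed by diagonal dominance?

row 1: |8| − (3+3) = 2
row 2: |-6| − (2+3) = 1
row 3: |6| − (1+2) = 3
minimum over rows = 1 → strictly diagonally dominant (convergence guaranteed)

1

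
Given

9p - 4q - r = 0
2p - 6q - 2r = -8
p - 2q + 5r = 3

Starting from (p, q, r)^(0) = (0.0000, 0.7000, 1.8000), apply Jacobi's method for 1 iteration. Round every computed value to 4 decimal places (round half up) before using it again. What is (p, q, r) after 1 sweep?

(0.5111, 0.7333, 0.8800)

Iteration 1:
  p = (0 - (-4)·0.7000 - (-1)·1.8000) / (9) = 0.5111
  q = (-8 - (2)·0.0000 - (-2)·1.8000) / (-6) = 0.7333
  r = (3 - (1)·0.0000 - (-2)·0.7000) / (5) = 0.8800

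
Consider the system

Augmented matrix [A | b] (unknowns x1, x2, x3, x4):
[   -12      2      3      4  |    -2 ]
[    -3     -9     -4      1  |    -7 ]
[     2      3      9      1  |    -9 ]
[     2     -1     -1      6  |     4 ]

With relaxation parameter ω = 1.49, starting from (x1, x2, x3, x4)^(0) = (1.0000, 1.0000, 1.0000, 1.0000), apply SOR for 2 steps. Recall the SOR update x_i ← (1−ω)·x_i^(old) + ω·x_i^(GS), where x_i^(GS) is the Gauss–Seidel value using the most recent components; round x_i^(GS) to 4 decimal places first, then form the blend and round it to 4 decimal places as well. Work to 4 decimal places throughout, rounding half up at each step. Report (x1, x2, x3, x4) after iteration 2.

(-1.3876, 3.4090, -1.4999, 2.4356)

Iteration 1:
  x1: GS value = (-2 - (2)·1.0000 - (3)·1.0000 - (4)·1.0000) / (-12) = 0.9167;  x1 ← (1−ω)·1.0000 + ω·0.9167 = 0.8759
  x2: GS value = (-7 - (-3)·0.8759 - (-4)·1.0000 - (1)·1.0000) / (-9) = 0.1525;  x2 ← (1−ω)·1.0000 + ω·0.1525 = -0.2628
  x3: GS value = (-9 - (2)·0.8759 - (3)·-0.2628 - (1)·1.0000) / (9) = -1.2182;  x3 ← (1−ω)·1.0000 + ω·-1.2182 = -2.3051
  x4: GS value = (4 - (2)·0.8759 - (-1)·-0.2628 - (-1)·-2.3051) / (6) = -0.0533;  x4 ← (1−ω)·1.0000 + ω·-0.0533 = -0.5694
Iteration 2:
  x1: GS value = (-2 - (2)·-0.2628 - (3)·-2.3051 - (4)·-0.5694) / (-12) = -0.6432;  x1 ← (1−ω)·0.8759 + ω·-0.6432 = -1.3876
  x2: GS value = (-7 - (-3)·-1.3876 - (-4)·-2.3051 - (1)·-0.5694) / (-9) = 2.2015;  x2 ← (1−ω)·-0.2628 + ω·2.2015 = 3.4090
  x3: GS value = (-9 - (2)·-1.3876 - (3)·3.4090 - (1)·-0.5694) / (9) = -1.7647;  x3 ← (1−ω)·-2.3051 + ω·-1.7647 = -1.4999
  x4: GS value = (4 - (2)·-1.3876 - (-1)·3.4090 - (-1)·-1.4999) / (6) = 1.4474;  x4 ← (1−ω)·-0.5694 + ω·1.4474 = 2.4356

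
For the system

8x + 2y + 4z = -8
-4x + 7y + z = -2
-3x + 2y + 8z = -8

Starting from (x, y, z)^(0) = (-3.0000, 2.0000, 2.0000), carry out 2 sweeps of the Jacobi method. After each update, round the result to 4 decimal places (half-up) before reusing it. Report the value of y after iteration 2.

-1.3393

Iteration 1:
  x = (-8 - (2)·2.0000 - (4)·2.0000) / (8) = -2.5000
  y = (-2 - (-4)·-3.0000 - (1)·2.0000) / (7) = -2.2857
  z = (-8 - (-3)·-3.0000 - (2)·2.0000) / (8) = -2.6250
Iteration 2:
  x = (-8 - (2)·-2.2857 - (4)·-2.6250) / (8) = 0.8839
  y = (-2 - (-4)·-2.5000 - (1)·-2.6250) / (7) = -1.3393
  z = (-8 - (-3)·-2.5000 - (2)·-2.2857) / (8) = -1.3661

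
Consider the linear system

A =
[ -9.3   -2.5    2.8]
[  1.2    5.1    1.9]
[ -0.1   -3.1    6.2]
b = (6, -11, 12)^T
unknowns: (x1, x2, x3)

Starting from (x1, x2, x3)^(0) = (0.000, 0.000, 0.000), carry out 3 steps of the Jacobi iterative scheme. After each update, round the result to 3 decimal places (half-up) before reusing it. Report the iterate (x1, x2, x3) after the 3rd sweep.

Iteration 1:
  x1 = (6 - (-2.5)·0.000 - (2.8)·0.000) / (-9.3) = -0.645
  x2 = (-11 - (1.2)·0.000 - (1.9)·0.000) / (5.1) = -2.157
  x3 = (12 - (-0.1)·0.000 - (-3.1)·0.000) / (6.2) = 1.935
Iteration 2:
  x1 = (6 - (-2.5)·-2.157 - (2.8)·1.935) / (-9.3) = 0.517
  x2 = (-11 - (1.2)·-0.645 - (1.9)·1.935) / (5.1) = -2.726
  x3 = (12 - (-0.1)·-0.645 - (-3.1)·-2.157) / (6.2) = 0.847
Iteration 3:
  x1 = (6 - (-2.5)·-2.726 - (2.8)·0.847) / (-9.3) = 0.343
  x2 = (-11 - (1.2)·0.517 - (1.9)·0.847) / (5.1) = -2.594
  x3 = (12 - (-0.1)·0.517 - (-3.1)·-2.726) / (6.2) = 0.581

(0.343, -2.594, 0.581)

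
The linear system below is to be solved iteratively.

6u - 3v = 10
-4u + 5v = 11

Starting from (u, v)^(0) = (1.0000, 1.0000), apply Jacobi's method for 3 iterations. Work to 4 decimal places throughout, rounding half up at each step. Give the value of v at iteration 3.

4.7334

Iteration 1:
  u = (10 - (-3)·1.0000) / (6) = 2.1667
  v = (11 - (-4)·1.0000) / (5) = 3.0000
Iteration 2:
  u = (10 - (-3)·3.0000) / (6) = 3.1667
  v = (11 - (-4)·2.1667) / (5) = 3.9334
Iteration 3:
  u = (10 - (-3)·3.9334) / (6) = 3.6334
  v = (11 - (-4)·3.1667) / (5) = 4.7334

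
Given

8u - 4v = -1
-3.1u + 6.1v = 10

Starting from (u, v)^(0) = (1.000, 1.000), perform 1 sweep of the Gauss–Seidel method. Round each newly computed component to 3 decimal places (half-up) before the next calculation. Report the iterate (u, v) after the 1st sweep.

(0.375, 1.830)

Iteration 1:
  u = (-1 - (-4)·1.000) / (8) = 0.375
  v = (10 - (-3.1)·0.375) / (6.1) = 1.830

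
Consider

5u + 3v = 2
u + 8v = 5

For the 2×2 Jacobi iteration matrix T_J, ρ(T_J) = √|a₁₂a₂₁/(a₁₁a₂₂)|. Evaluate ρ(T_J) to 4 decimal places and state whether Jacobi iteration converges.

a₁₂a₂₁/(a₁₁a₂₂) = (3)·(1) / ((5)·(8)) = 0.075000
ρ = √|0.075000| = √0.075000 = 0.2739
ρ < 1, so Jacobi converges

0.2739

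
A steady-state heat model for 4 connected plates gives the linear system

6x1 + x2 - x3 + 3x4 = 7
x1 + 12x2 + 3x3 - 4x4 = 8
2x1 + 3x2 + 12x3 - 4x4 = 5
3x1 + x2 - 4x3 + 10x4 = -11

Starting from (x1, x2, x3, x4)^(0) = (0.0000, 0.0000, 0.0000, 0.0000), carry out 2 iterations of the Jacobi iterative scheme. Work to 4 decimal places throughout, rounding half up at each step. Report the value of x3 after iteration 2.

Iteration 1:
  x1 = (7 - (1)·0.0000 - (-1)·0.0000 - (3)·0.0000) / (6) = 1.1667
  x2 = (8 - (1)·0.0000 - (3)·0.0000 - (-4)·0.0000) / (12) = 0.6667
  x3 = (5 - (2)·0.0000 - (3)·0.0000 - (-4)·0.0000) / (12) = 0.4167
  x4 = (-11 - (3)·0.0000 - (1)·0.0000 - (-4)·0.0000) / (10) = -1.1000
Iteration 2:
  x1 = (7 - (1)·0.6667 - (-1)·0.4167 - (3)·-1.1000) / (6) = 1.6750
  x2 = (8 - (1)·1.1667 - (3)·0.4167 - (-4)·-1.1000) / (12) = 0.0986
  x3 = (5 - (2)·1.1667 - (3)·0.6667 - (-4)·-1.1000) / (12) = -0.3111
  x4 = (-11 - (3)·1.1667 - (1)·0.6667 - (-4)·0.4167) / (10) = -1.3500

-0.3111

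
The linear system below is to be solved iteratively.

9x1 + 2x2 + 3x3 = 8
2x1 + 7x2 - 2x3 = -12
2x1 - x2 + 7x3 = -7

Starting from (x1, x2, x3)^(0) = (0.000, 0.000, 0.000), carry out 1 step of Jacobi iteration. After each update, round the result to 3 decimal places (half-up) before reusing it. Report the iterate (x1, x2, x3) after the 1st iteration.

(0.889, -1.714, -1.000)

Iteration 1:
  x1 = (8 - (2)·0.000 - (3)·0.000) / (9) = 0.889
  x2 = (-12 - (2)·0.000 - (-2)·0.000) / (7) = -1.714
  x3 = (-7 - (2)·0.000 - (-1)·0.000) / (7) = -1.000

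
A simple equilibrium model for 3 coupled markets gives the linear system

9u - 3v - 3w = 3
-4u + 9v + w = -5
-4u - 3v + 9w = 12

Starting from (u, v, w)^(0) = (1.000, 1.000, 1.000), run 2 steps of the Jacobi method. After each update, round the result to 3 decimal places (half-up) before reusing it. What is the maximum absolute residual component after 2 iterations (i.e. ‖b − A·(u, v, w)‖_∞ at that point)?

1.593

Iteration 1:
  u = (3 - (-3)·1.000 - (-3)·1.000) / (9) = 1.000
  v = (-5 - (-4)·1.000 - (1)·1.000) / (9) = -0.222
  w = (12 - (-4)·1.000 - (-3)·1.000) / (9) = 2.111
Iteration 2:
  u = (3 - (-3)·-0.222 - (-3)·2.111) / (9) = 0.963
  v = (-5 - (-4)·1.000 - (1)·2.111) / (9) = -0.346
  w = (12 - (-4)·1.000 - (-3)·-0.222) / (9) = 1.704
Residual b − A·x = (-1.593, 0.262, -0.522); ∞-norm = 1.593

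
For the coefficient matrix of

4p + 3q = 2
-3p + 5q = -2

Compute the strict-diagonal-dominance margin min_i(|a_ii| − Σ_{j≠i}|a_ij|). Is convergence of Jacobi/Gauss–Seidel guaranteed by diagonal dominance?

1

row 1: |4| − (3) = 1
row 2: |5| − (3) = 2
minimum over rows = 1 → strictly diagonally dominant (convergence guaranteed)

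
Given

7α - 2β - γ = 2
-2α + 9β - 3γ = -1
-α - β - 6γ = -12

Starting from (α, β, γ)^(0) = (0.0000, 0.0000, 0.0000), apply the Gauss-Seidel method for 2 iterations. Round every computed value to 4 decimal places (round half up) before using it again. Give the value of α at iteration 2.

Iteration 1:
  α = (2 - (-2)·0.0000 - (-1)·0.0000) / (7) = 0.2857
  β = (-1 - (-2)·0.2857 - (-3)·0.0000) / (9) = -0.0476
  γ = (-12 - (-1)·0.2857 - (-1)·-0.0476) / (-6) = 1.9603
Iteration 2:
  α = (2 - (-2)·-0.0476 - (-1)·1.9603) / (7) = 0.5522
  β = (-1 - (-2)·0.5522 - (-3)·1.9603) / (9) = 0.6650
  γ = (-12 - (-1)·0.5522 - (-1)·0.6650) / (-6) = 1.7971

0.5522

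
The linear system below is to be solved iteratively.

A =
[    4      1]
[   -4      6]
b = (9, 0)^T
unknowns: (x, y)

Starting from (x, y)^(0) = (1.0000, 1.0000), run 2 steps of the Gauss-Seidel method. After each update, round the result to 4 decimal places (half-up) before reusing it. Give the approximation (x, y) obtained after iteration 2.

(1.9167, 1.2778)

Iteration 1:
  x = (9 - (1)·1.0000) / (4) = 2.0000
  y = (0 - (-4)·2.0000) / (6) = 1.3333
Iteration 2:
  x = (9 - (1)·1.3333) / (4) = 1.9167
  y = (0 - (-4)·1.9167) / (6) = 1.2778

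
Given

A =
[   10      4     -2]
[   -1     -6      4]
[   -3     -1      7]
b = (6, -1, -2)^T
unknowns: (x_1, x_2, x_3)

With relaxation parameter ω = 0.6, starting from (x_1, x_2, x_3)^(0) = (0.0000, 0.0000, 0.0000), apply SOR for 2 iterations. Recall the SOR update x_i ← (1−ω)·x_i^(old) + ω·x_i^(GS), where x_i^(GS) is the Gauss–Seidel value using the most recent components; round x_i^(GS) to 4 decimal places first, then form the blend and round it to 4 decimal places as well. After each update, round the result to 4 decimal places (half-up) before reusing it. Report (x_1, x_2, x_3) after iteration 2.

Iteration 1:
  x_1: GS value = (6 - (4)·0.0000 - (-2)·0.0000) / (10) = 0.6000;  x_1 ← (1−ω)·0.0000 + ω·0.6000 = 0.3600
  x_2: GS value = (-1 - (-1)·0.3600 - (4)·0.0000) / (-6) = 0.1067;  x_2 ← (1−ω)·0.0000 + ω·0.1067 = 0.0640
  x_3: GS value = (-2 - (-3)·0.3600 - (-1)·0.0640) / (7) = -0.1223;  x_3 ← (1−ω)·0.0000 + ω·-0.1223 = -0.0734
Iteration 2:
  x_1: GS value = (6 - (4)·0.0640 - (-2)·-0.0734) / (10) = 0.5597;  x_1 ← (1−ω)·0.3600 + ω·0.5597 = 0.4798
  x_2: GS value = (-1 - (-1)·0.4798 - (4)·-0.0734) / (-6) = 0.0378;  x_2 ← (1−ω)·0.0640 + ω·0.0378 = 0.0483
  x_3: GS value = (-2 - (-3)·0.4798 - (-1)·0.0483) / (7) = -0.0732;  x_3 ← (1−ω)·-0.0734 + ω·-0.0732 = -0.0733

(0.4798, 0.0483, -0.0733)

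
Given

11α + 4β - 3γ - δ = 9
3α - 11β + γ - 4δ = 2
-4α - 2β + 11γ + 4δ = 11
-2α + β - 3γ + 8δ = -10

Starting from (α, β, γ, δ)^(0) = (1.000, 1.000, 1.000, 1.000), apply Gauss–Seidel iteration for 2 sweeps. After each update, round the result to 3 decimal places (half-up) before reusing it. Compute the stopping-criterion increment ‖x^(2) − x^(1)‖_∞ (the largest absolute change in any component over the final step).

Iteration 1:
  α = (9 - (4)·1.000 - (-3)·1.000 - (-1)·1.000) / (11) = 0.818
  β = (2 - (3)·0.818 - (1)·1.000 - (-4)·1.000) / (-11) = -0.231
  γ = (11 - (-4)·0.818 - (-2)·-0.231 - (4)·1.000) / (11) = 0.892
  δ = (-10 - (-2)·0.818 - (1)·-0.231 - (-3)·0.892) / (8) = -0.682
Iteration 2:
  α = (9 - (4)·-0.231 - (-3)·0.892 - (-1)·-0.682) / (11) = 1.083
  β = (2 - (3)·1.083 - (1)·0.892 - (-4)·-0.682) / (-11) = 0.443
  γ = (11 - (-4)·1.083 - (-2)·0.443 - (4)·-0.682) / (11) = 1.722
  δ = (-10 - (-2)·1.083 - (1)·0.443 - (-3)·1.722) / (8) = -0.389
Change: (0.265, 0.674, 0.830, 0.293) → max |·| = 0.830

0.830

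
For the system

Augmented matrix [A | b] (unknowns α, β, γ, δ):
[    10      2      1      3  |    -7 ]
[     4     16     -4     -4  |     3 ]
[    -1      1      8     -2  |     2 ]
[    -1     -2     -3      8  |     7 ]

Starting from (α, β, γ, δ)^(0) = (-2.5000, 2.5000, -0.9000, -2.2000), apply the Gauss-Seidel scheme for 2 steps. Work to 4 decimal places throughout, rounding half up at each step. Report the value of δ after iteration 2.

Iteration 1:
  α = (-7 - (2)·2.5000 - (1)·-0.9000 - (3)·-2.2000) / (10) = -0.4500
  β = (3 - (4)·-0.4500 - (-4)·-0.9000 - (-4)·-2.2000) / (16) = -0.4750
  γ = (2 - (-1)·-0.4500 - (1)·-0.4750 - (-2)·-2.2000) / (8) = -0.2969
  δ = (7 - (-1)·-0.4500 - (-2)·-0.4750 - (-3)·-0.2969) / (8) = 0.5887
Iteration 2:
  α = (-7 - (2)·-0.4750 - (1)·-0.2969 - (3)·0.5887) / (10) = -0.7519
  β = (3 - (4)·-0.7519 - (-4)·-0.2969 - (-4)·0.5887) / (16) = 0.4484
  γ = (2 - (-1)·-0.7519 - (1)·0.4484 - (-2)·0.5887) / (8) = 0.2471
  δ = (7 - (-1)·-0.7519 - (-2)·0.4484 - (-3)·0.2471) / (8) = 0.9858

0.9858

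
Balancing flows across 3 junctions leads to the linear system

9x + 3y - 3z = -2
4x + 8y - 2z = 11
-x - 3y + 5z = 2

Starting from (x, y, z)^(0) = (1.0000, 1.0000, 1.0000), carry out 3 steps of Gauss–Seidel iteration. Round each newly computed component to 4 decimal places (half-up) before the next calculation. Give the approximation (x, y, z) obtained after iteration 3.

Iteration 1:
  x = (-2 - (3)·1.0000 - (-3)·1.0000) / (9) = -0.2222
  y = (11 - (4)·-0.2222 - (-2)·1.0000) / (8) = 1.7361
  z = (2 - (-1)·-0.2222 - (-3)·1.7361) / (5) = 1.3972
Iteration 2:
  x = (-2 - (3)·1.7361 - (-3)·1.3972) / (9) = -0.3352
  y = (11 - (4)·-0.3352 - (-2)·1.3972) / (8) = 1.8919
  z = (2 - (-1)·-0.3352 - (-3)·1.8919) / (5) = 1.4681
Iteration 3:
  x = (-2 - (3)·1.8919 - (-3)·1.4681) / (9) = -0.3635
  y = (11 - (4)·-0.3635 - (-2)·1.4681) / (8) = 1.9238
  z = (2 - (-1)·-0.3635 - (-3)·1.9238) / (5) = 1.4816

(-0.3635, 1.9238, 1.4816)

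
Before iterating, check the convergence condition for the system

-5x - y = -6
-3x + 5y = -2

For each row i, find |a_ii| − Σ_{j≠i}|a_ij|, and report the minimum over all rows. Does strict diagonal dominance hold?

row 1: |-5| − (1) = 4
row 2: |5| − (3) = 2
minimum over rows = 2 → strictly diagonally dominant (convergence guaranteed)

2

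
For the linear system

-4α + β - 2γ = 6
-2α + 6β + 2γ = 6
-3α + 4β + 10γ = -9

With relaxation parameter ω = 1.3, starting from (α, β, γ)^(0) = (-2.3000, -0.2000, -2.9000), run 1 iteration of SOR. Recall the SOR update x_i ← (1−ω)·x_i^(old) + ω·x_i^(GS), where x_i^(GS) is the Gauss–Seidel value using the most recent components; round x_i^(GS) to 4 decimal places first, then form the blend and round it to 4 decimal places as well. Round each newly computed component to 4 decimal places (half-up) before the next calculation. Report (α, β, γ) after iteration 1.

(0.5600, 2.8593, -1.5684)

Iteration 1:
  α: GS value = (6 - (1)·-0.2000 - (-2)·-2.9000) / (-4) = -0.1000;  α ← (1−ω)·-2.3000 + ω·-0.1000 = 0.5600
  β: GS value = (6 - (-2)·0.5600 - (2)·-2.9000) / (6) = 2.1533;  β ← (1−ω)·-0.2000 + ω·2.1533 = 2.8593
  γ: GS value = (-9 - (-3)·0.5600 - (4)·2.8593) / (10) = -1.8757;  γ ← (1−ω)·-2.9000 + ω·-1.8757 = -1.5684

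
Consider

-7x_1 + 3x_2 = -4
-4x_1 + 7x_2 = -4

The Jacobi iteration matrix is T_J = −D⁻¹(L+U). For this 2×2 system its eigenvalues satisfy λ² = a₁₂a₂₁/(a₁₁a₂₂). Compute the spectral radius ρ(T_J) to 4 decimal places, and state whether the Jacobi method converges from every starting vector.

0.4949

a₁₂a₂₁/(a₁₁a₂₂) = (3)·(-4) / ((-7)·(7)) = 0.244898
ρ = √|0.244898| = √0.244898 = 0.4949
ρ < 1, so Jacobi converges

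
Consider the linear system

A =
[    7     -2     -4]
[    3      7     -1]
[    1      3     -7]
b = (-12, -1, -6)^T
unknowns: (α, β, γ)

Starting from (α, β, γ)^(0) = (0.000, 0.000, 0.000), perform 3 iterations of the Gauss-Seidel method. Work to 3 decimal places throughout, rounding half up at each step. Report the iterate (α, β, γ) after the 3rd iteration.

(-1.081, 0.448, 0.895)

Iteration 1:
  α = (-12 - (-2)·0.000 - (-4)·0.000) / (7) = -1.714
  β = (-1 - (3)·-1.714 - (-1)·0.000) / (7) = 0.592
  γ = (-6 - (1)·-1.714 - (3)·0.592) / (-7) = 0.866
Iteration 2:
  α = (-12 - (-2)·0.592 - (-4)·0.866) / (7) = -1.050
  β = (-1 - (3)·-1.050 - (-1)·0.866) / (7) = 0.431
  γ = (-6 - (1)·-1.050 - (3)·0.431) / (-7) = 0.892
Iteration 3:
  α = (-12 - (-2)·0.431 - (-4)·0.892) / (7) = -1.081
  β = (-1 - (3)·-1.081 - (-1)·0.892) / (7) = 0.448
  γ = (-6 - (1)·-1.081 - (3)·0.448) / (-7) = 0.895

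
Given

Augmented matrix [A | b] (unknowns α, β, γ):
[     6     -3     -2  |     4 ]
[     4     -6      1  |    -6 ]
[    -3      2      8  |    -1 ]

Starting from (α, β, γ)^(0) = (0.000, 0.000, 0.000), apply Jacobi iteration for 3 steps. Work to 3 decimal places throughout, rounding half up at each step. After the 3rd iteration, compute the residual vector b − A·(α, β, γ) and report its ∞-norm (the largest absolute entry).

Iteration 1:
  α = (4 - (-3)·0.000 - (-2)·0.000) / (6) = 0.667
  β = (-6 - (4)·0.000 - (1)·0.000) / (-6) = 1.000
  γ = (-1 - (-3)·0.000 - (2)·0.000) / (8) = -0.125
Iteration 2:
  α = (4 - (-3)·1.000 - (-2)·-0.125) / (6) = 1.125
  β = (-6 - (4)·0.667 - (1)·-0.125) / (-6) = 1.424
  γ = (-1 - (-3)·0.667 - (2)·1.000) / (8) = -0.125
Iteration 3:
  α = (4 - (-3)·1.424 - (-2)·-0.125) / (6) = 1.337
  β = (-6 - (4)·1.125 - (1)·-0.125) / (-6) = 1.729
  γ = (-1 - (-3)·1.125 - (2)·1.424) / (8) = -0.059
Residual b − A·x = (1.047, -0.915, 0.025); ∞-norm = 1.047

1.047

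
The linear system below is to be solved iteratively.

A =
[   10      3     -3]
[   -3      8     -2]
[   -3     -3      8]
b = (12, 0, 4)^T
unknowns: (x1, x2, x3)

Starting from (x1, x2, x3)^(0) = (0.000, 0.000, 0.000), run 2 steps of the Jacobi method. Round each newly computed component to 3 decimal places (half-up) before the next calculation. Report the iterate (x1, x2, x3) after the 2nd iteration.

Iteration 1:
  x1 = (12 - (3)·0.000 - (-3)·0.000) / (10) = 1.200
  x2 = (0 - (-3)·0.000 - (-2)·0.000) / (8) = 0.000
  x3 = (4 - (-3)·0.000 - (-3)·0.000) / (8) = 0.500
Iteration 2:
  x1 = (12 - (3)·0.000 - (-3)·0.500) / (10) = 1.350
  x2 = (0 - (-3)·1.200 - (-2)·0.500) / (8) = 0.575
  x3 = (4 - (-3)·1.200 - (-3)·0.000) / (8) = 0.950

(1.350, 0.575, 0.950)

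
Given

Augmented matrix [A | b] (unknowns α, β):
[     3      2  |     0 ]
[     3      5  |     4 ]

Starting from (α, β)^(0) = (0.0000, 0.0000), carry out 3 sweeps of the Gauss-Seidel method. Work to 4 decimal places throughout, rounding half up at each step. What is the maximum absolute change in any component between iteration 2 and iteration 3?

0.2134

Iteration 1:
  α = (0 - (2)·0.0000) / (3) = 0.0000
  β = (4 - (3)·0.0000) / (5) = 0.8000
Iteration 2:
  α = (0 - (2)·0.8000) / (3) = -0.5333
  β = (4 - (3)·-0.5333) / (5) = 1.1200
Iteration 3:
  α = (0 - (2)·1.1200) / (3) = -0.7467
  β = (4 - (3)·-0.7467) / (5) = 1.2480
Change: (-0.2134, 0.1280) → max |·| = 0.2134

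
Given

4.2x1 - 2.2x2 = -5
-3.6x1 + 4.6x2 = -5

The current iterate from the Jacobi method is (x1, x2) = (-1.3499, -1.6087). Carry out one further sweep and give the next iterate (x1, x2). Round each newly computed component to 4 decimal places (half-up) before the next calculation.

One sweep:
  x1 = (-5 - (-2.2)·-1.6087) / (4.2) = -2.0331
  x2 = (-5 - (-3.6)·-1.3499) / (4.6) = -2.1434

(-2.0331, -2.1434)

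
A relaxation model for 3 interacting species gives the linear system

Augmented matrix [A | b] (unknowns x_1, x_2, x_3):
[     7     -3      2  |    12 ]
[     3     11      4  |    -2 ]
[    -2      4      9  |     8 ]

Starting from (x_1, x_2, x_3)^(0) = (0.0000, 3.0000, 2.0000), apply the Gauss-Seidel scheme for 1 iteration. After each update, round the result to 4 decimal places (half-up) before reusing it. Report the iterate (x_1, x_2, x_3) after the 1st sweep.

Iteration 1:
  x_1 = (12 - (-3)·3.0000 - (2)·2.0000) / (7) = 2.4286
  x_2 = (-2 - (3)·2.4286 - (4)·2.0000) / (11) = -1.5714
  x_3 = (8 - (-2)·2.4286 - (4)·-1.5714) / (9) = 2.1270

(2.4286, -1.5714, 2.1270)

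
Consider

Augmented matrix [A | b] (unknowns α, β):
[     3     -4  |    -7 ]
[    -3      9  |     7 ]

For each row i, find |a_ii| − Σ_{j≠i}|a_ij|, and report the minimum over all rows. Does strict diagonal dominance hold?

row 1: |3| − (4) = -1
row 2: |9| − (3) = 6
minimum over rows = -1 → not strictly diagonally dominant

-1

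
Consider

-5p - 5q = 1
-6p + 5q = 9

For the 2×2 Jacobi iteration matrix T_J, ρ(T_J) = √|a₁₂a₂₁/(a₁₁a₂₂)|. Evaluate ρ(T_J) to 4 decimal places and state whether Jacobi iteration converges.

1.0954

a₁₂a₂₁/(a₁₁a₂₂) = (-5)·(-6) / ((-5)·(5)) = -1.200000
ρ = √|-1.200000| = √1.200000 = 1.0954
ρ > 1, so Jacobi diverges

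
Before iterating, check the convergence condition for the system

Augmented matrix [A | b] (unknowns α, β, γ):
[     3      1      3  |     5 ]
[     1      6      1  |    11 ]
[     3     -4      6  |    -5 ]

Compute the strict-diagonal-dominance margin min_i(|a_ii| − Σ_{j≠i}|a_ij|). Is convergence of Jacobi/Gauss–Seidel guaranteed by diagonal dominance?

row 1: |3| − (1+3) = -1
row 2: |6| − (1+1) = 4
row 3: |6| − (3+4) = -1
minimum over rows = -1 → not strictly diagonally dominant

-1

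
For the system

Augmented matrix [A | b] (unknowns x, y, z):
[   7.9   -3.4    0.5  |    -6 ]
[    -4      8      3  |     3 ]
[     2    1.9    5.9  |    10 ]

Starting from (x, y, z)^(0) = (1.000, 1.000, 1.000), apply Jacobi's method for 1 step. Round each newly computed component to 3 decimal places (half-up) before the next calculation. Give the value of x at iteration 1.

Iteration 1:
  x = (-6 - (-3.4)·1.000 - (0.5)·1.000) / (7.9) = -0.392
  y = (3 - (-4)·1.000 - (3)·1.000) / (8) = 0.500
  z = (10 - (2)·1.000 - (1.9)·1.000) / (5.9) = 1.034

-0.392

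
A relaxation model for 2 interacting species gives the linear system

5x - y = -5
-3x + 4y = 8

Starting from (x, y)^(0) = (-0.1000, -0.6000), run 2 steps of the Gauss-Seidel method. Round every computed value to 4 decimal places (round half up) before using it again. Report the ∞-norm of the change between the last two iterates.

Iteration 1:
  x = (-5 - (-1)·-0.6000) / (5) = -1.1200
  y = (8 - (-3)·-1.1200) / (4) = 1.1600
Iteration 2:
  x = (-5 - (-1)·1.1600) / (5) = -0.7680
  y = (8 - (-3)·-0.7680) / (4) = 1.4240
Change: (0.3520, 0.2640) → max |·| = 0.3520

0.3520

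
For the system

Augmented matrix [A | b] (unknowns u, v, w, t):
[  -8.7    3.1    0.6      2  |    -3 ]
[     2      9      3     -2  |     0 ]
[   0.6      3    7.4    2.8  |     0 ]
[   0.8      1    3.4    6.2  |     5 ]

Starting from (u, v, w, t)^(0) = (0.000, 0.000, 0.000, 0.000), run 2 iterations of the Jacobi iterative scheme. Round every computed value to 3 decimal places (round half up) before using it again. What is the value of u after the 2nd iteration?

Iteration 1:
  u = (-3 - (3.1)·0.000 - (0.6)·0.000 - (2)·0.000) / (-8.7) = 0.345
  v = (0 - (2)·0.000 - (3)·0.000 - (-2)·0.000) / (9) = 0.000
  w = (0 - (0.6)·0.000 - (3)·0.000 - (2.8)·0.000) / (7.4) = 0.000
  t = (5 - (0.8)·0.000 - (1)·0.000 - (3.4)·0.000) / (6.2) = 0.806
Iteration 2:
  u = (-3 - (3.1)·0.000 - (0.6)·0.000 - (2)·0.806) / (-8.7) = 0.530
  v = (0 - (2)·0.345 - (3)·0.000 - (-2)·0.806) / (9) = 0.102
  w = (0 - (0.6)·0.345 - (3)·0.000 - (2.8)·0.806) / (7.4) = -0.333
  t = (5 - (0.8)·0.345 - (1)·0.000 - (3.4)·0.000) / (6.2) = 0.762

0.530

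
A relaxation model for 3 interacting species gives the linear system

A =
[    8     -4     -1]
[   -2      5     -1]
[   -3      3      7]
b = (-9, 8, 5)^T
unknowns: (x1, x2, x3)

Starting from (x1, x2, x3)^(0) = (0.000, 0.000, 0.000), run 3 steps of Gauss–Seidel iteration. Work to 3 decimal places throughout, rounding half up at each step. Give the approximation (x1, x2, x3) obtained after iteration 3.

(-0.480, 1.388, -0.086)

Iteration 1:
  x1 = (-9 - (-4)·0.000 - (-1)·0.000) / (8) = -1.125
  x2 = (8 - (-2)·-1.125 - (-1)·0.000) / (5) = 1.150
  x3 = (5 - (-3)·-1.125 - (3)·1.150) / (7) = -0.261
Iteration 2:
  x1 = (-9 - (-4)·1.150 - (-1)·-0.261) / (8) = -0.583
  x2 = (8 - (-2)·-0.583 - (-1)·-0.261) / (5) = 1.315
  x3 = (5 - (-3)·-0.583 - (3)·1.315) / (7) = -0.099
Iteration 3:
  x1 = (-9 - (-4)·1.315 - (-1)·-0.099) / (8) = -0.480
  x2 = (8 - (-2)·-0.480 - (-1)·-0.099) / (5) = 1.388
  x3 = (5 - (-3)·-0.480 - (3)·1.388) / (7) = -0.086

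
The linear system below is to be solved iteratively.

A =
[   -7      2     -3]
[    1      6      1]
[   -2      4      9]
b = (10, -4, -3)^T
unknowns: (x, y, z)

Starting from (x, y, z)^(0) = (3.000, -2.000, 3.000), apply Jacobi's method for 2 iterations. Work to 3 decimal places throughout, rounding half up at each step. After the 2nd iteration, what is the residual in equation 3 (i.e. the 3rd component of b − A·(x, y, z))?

Iteration 1:
  x = (10 - (2)·-2.000 - (-3)·3.000) / (-7) = -3.286
  y = (-4 - (1)·3.000 - (1)·3.000) / (6) = -1.667
  z = (-3 - (-2)·3.000 - (4)·-2.000) / (9) = 1.222
Iteration 2:
  x = (10 - (2)·-1.667 - (-3)·1.222) / (-7) = -2.429
  y = (-4 - (1)·-3.286 - (1)·1.222) / (6) = -0.323
  z = (-3 - (-2)·-3.286 - (4)·-1.667) / (9) = -0.323
Residual b − A·x = (-7.326, 0.690, -3.659)

-3.659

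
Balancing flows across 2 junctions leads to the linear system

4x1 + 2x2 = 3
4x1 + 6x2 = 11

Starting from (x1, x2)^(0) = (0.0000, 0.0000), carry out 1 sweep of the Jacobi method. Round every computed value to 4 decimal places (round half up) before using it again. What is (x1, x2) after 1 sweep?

(0.7500, 1.8333)

Iteration 1:
  x1 = (3 - (2)·0.0000) / (4) = 0.7500
  x2 = (11 - (4)·0.0000) / (6) = 1.8333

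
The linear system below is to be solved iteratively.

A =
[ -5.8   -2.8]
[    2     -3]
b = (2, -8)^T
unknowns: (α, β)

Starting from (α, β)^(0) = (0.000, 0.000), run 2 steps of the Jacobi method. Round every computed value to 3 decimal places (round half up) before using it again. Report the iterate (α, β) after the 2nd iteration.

(-1.632, 2.437)

Iteration 1:
  α = (2 - (-2.8)·0.000) / (-5.8) = -0.345
  β = (-8 - (2)·0.000) / (-3) = 2.667
Iteration 2:
  α = (2 - (-2.8)·2.667) / (-5.8) = -1.632
  β = (-8 - (2)·-0.345) / (-3) = 2.437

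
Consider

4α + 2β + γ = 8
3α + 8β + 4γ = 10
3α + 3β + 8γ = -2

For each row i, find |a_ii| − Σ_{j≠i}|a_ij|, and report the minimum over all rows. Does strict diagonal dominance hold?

1

row 1: |4| − (2+1) = 1
row 2: |8| − (3+4) = 1
row 3: |8| − (3+3) = 2
minimum over rows = 1 → strictly diagonally dominant (convergence guaranteed)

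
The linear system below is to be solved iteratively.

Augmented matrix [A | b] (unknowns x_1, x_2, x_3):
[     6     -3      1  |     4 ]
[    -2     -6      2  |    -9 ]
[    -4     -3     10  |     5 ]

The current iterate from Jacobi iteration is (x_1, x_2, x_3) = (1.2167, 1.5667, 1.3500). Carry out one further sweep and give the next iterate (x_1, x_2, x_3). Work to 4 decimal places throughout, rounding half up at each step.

(1.2250, 1.5444, 1.4567)

One sweep:
  x_1 = (4 - (-3)·1.5667 - (1)·1.3500) / (6) = 1.2250
  x_2 = (-9 - (-2)·1.2167 - (2)·1.3500) / (-6) = 1.5444
  x_3 = (5 - (-4)·1.2167 - (-3)·1.5667) / (10) = 1.4567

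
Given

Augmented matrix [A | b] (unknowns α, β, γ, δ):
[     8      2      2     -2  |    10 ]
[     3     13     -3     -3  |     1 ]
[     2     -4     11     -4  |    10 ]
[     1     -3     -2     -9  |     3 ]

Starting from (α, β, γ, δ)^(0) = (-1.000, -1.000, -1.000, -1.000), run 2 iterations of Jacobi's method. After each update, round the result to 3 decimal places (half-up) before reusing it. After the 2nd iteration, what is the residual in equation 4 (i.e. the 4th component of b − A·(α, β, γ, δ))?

0.773

Iteration 1:
  α = (10 - (2)·-1.000 - (2)·-1.000 - (-2)·-1.000) / (8) = 1.500
  β = (1 - (3)·-1.000 - (-3)·-1.000 - (-3)·-1.000) / (13) = -0.154
  γ = (10 - (2)·-1.000 - (-4)·-1.000 - (-4)·-1.000) / (11) = 0.364
  δ = (3 - (1)·-1.000 - (-3)·-1.000 - (-2)·-1.000) / (-9) = 0.111
Iteration 2:
  α = (10 - (2)·-0.154 - (2)·0.364 - (-2)·0.111) / (8) = 1.225
  β = (1 - (3)·1.500 - (-3)·0.364 - (-3)·0.111) / (13) = -0.160
  γ = (10 - (2)·1.500 - (-4)·-0.154 - (-4)·0.111) / (11) = 0.621
  δ = (3 - (1)·1.500 - (-3)·-0.154 - (-2)·0.364) / (-9) = -0.196
Residual b − A·x = (-1.114, 0.680, -0.705, 0.773)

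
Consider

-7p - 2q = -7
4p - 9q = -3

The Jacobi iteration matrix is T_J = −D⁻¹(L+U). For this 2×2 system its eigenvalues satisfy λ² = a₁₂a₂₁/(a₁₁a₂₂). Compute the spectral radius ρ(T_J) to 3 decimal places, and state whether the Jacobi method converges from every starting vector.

0.356

a₁₂a₂₁/(a₁₁a₂₂) = (-2)·(4) / ((-7)·(-9)) = -0.126984
ρ = √|-0.126984| = √0.126984 = 0.356
ρ < 1, so Jacobi converges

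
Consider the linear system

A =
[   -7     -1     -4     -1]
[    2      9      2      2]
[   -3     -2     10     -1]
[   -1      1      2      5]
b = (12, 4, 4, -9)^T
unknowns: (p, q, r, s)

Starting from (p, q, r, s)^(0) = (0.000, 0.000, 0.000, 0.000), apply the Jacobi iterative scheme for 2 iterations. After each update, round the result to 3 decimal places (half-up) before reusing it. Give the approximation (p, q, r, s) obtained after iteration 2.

Iteration 1:
  p = (12 - (-1)·0.000 - (-4)·0.000 - (-1)·0.000) / (-7) = -1.714
  q = (4 - (2)·0.000 - (2)·0.000 - (2)·0.000) / (9) = 0.444
  r = (4 - (-3)·0.000 - (-2)·0.000 - (-1)·0.000) / (10) = 0.400
  s = (-9 - (-1)·0.000 - (1)·0.000 - (2)·0.000) / (5) = -1.800
Iteration 2:
  p = (12 - (-1)·0.444 - (-4)·0.400 - (-1)·-1.800) / (-7) = -1.749
  q = (4 - (2)·-1.714 - (2)·0.400 - (2)·-1.800) / (9) = 1.136
  r = (4 - (-3)·-1.714 - (-2)·0.444 - (-1)·-1.800) / (10) = -0.205
  s = (-9 - (-1)·-1.714 - (1)·0.444 - (2)·0.400) / (5) = -2.392

(-1.749, 1.136, -0.205, -2.392)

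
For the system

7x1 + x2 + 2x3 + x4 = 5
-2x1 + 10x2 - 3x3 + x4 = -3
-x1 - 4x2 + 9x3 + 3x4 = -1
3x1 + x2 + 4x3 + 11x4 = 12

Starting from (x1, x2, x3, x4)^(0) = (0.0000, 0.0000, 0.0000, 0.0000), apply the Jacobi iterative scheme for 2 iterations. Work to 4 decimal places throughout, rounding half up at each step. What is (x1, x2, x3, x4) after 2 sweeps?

Iteration 1:
  x1 = (5 - (1)·0.0000 - (2)·0.0000 - (1)·0.0000) / (7) = 0.7143
  x2 = (-3 - (-2)·0.0000 - (-3)·0.0000 - (1)·0.0000) / (10) = -0.3000
  x3 = (-1 - (-1)·0.0000 - (-4)·0.0000 - (3)·0.0000) / (9) = -0.1111
  x4 = (12 - (3)·0.0000 - (1)·0.0000 - (4)·0.0000) / (11) = 1.0909
Iteration 2:
  x1 = (5 - (1)·-0.3000 - (2)·-0.1111 - (1)·1.0909) / (7) = 0.6330
  x2 = (-3 - (-2)·0.7143 - (-3)·-0.1111 - (1)·1.0909) / (10) = -0.2996
  x3 = (-1 - (-1)·0.7143 - (-4)·-0.3000 - (3)·1.0909) / (9) = -0.5287
  x4 = (12 - (3)·0.7143 - (1)·-0.3000 - (4)·-0.1111) / (11) = 0.9638

(0.6330, -0.2996, -0.5287, 0.9638)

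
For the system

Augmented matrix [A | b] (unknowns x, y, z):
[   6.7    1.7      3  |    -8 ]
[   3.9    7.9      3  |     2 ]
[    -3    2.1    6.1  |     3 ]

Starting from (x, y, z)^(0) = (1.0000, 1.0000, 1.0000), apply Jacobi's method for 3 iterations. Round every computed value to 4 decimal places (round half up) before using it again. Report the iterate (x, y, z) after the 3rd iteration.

Iteration 1:
  x = (-8 - (1.7)·1.0000 - (3)·1.0000) / (6.7) = -1.8955
  y = (2 - (3.9)·1.0000 - (3)·1.0000) / (7.9) = -0.6203
  z = (3 - (-3)·1.0000 - (2.1)·1.0000) / (6.1) = 0.6393
Iteration 2:
  x = (-8 - (1.7)·-0.6203 - (3)·0.6393) / (6.7) = -1.3229
  y = (2 - (3.9)·-1.8955 - (3)·0.6393) / (7.9) = 0.9461
  z = (3 - (-3)·-1.8955 - (2.1)·-0.6203) / (6.1) = -0.2269
Iteration 3:
  x = (-8 - (1.7)·0.9461 - (3)·-0.2269) / (6.7) = -1.3325
  y = (2 - (3.9)·-1.3229 - (3)·-0.2269) / (7.9) = 0.9924
  z = (3 - (-3)·-1.3229 - (2.1)·0.9461) / (6.1) = -0.4845

(-1.3325, 0.9924, -0.4845)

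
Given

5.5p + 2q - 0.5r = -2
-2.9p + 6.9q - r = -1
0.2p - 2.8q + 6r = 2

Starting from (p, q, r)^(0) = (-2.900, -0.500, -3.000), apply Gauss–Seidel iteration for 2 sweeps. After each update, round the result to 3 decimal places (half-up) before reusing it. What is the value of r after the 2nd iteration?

0.251

Iteration 1:
  p = (-2 - (2)·-0.500 - (-0.5)·-3.000) / (5.5) = -0.455
  q = (-1 - (-2.9)·-0.455 - (-1)·-3.000) / (6.9) = -0.771
  r = (2 - (0.2)·-0.455 - (-2.8)·-0.771) / (6) = -0.011
Iteration 2:
  p = (-2 - (2)·-0.771 - (-0.5)·-0.011) / (5.5) = -0.084
  q = (-1 - (-2.9)·-0.084 - (-1)·-0.011) / (6.9) = -0.182
  r = (2 - (0.2)·-0.084 - (-2.8)·-0.182) / (6) = 0.251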